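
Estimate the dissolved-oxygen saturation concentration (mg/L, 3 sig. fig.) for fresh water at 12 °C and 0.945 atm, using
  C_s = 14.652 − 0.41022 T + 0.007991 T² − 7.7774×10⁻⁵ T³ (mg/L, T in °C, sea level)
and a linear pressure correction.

C_s ≈ 10.2 mg/L

At sea level: C_s = 14.652 − 0.41022×12 + 0.007991×12² − 7.7774×10⁻⁵×12³ = 10.75 mg/L.
Pressure correction: C_s' = 10.75 × 0.945 = 10.15 mg/L.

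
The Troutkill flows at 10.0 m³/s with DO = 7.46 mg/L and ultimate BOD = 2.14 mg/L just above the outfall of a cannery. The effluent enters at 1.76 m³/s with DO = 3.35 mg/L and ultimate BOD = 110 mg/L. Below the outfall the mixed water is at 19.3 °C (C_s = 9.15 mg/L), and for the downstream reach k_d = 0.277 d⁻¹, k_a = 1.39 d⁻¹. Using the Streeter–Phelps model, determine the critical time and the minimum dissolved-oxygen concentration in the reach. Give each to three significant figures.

t_c ≈ 0.815 d; minimum DO ≈ 6.24 mg/L

Mixed DO = (10.0×7.46 + 1.76×3.35)/(10.0+1.76) = 80.50/11.76 = 6.845 mg/L.
Mixed L₀ = (10.0×2.14 + 1.76×110)/(11.76) = 215.0/11.76 = 18.28 mg/L.
Initial deficit D₀ = C_s − DO₀ = 9.15 − 6.845 = 2.305 mg/L.
t_c = (1/1.113) ln[(1.39/0.277)(1 − 2.305×1.113/(0.277×18.28))] = 0.8985 × ln(2.476) = 0.8145 d.
D_c = (0.277/1.39) × 18.28 × e^(−0.277×0.8145) = 0.1993 × 18.28 × 0.7980 = 2.907 mg/L.
Minimum DO = 9.15 − 2.907 = 6.243 mg/L.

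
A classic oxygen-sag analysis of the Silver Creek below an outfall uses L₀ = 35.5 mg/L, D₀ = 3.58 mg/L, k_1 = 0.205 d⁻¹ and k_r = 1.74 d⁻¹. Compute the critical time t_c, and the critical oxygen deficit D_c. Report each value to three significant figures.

t_c ≈ 0.477 d; D_c ≈ 3.79 mg/L

t_c = [1/(k_r−k_1)] ln[(k_r/k_1)(1 − D₀(k_r−k_1)/(k_1 L₀))]
= [1/(1.74−0.205)] ln[(1.74/0.205)(1 − 3.58×1.535/(0.205×35.5))]
= (1/1.535) ln[8.488 × 0.2449] = 0.6515 × ln(2.079) = 0.6515 × 0.7317 = 0.4767 d.
D_c = (k_1/k_r) L₀ e^(−k_1 t_c) = (0.205/1.74) × 35.5 × e^(−0.205×0.4767) = 0.1178 × 35.5 × 0.9069 = 3.793 mg/L.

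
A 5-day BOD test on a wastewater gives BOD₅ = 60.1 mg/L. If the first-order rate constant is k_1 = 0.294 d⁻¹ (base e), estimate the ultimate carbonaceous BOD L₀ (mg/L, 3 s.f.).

BOD₅ = L₀(1 − e^(−5k_1)) ⇒ L₀ = BOD₅ / (1 − e^(−5×0.294))
= 60.1 / (1 − 0.2299) = 60.1 / 0.7701 = 78.04 mg/L.

L₀ ≈ 78.0 mg/L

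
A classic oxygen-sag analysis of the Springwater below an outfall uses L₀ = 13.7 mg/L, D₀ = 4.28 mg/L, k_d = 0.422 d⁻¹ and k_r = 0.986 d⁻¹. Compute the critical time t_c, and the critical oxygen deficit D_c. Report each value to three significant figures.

t_c ≈ 0.546 d; D_c ≈ 4.66 mg/L

With k_r/k_d = 2.336 and 1 − D₀(k_r−k_d)/(k_d L₀) = 0.5825,
t_c = ln(2.336 × 0.5825) / (0.986 − 0.422) = ln(1.361) / 0.5640 = 0.3082/0.5640 = 0.5464 d.
D_c = (k_d/k_r) L₀ e^(−k_d t_c) = (0.422/0.986) × 13.7 × e^(−0.422×0.5464) = 0.4280 × 13.7 × 0.7941 = 4.656 mg/L.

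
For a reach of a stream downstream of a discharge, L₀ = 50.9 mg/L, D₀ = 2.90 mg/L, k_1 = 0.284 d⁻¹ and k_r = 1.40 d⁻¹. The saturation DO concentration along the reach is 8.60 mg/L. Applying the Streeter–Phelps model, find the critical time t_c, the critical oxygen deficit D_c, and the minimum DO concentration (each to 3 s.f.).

t_c ≈ 1.20 d; D_c ≈ 7.34 mg/L; min DO ≈ 1.26 mg/L

At the critical point dD/dt = 0, so k_1 L₀ e^(−k_1 t) = k_r D. Substituting D(t) from the Streeter–Phelps equation and solving for t gives
t_c = ln[(k_r/k_1)(1 − D₀(k_r−k_1)/(k_1 L₀))] / (k_r−k_1).
Here k_r−k_1 = 1.116 d⁻¹ and 1 − D₀(k_r−k_1)/(k_1 L₀) = 1 − 2.90×1.116/(0.284×50.9) = 0.7761, so
t_c = ln(4.930 × 0.7761) / 1.116 = 1.342 / 1.116 = 1.202 d.
L(t_c) = L₀ e^(−k_1 t_c) = 50.9 × 0.7107 = 36.18 mg/L, and at the critical point k_r D_c = k_1 L, so D_c = (0.284/1.40) × 36.18 = 7.339 mg/L.
Minimum DO = C_s − D_c = 8.60 − 7.339 = 1.261 mg/L.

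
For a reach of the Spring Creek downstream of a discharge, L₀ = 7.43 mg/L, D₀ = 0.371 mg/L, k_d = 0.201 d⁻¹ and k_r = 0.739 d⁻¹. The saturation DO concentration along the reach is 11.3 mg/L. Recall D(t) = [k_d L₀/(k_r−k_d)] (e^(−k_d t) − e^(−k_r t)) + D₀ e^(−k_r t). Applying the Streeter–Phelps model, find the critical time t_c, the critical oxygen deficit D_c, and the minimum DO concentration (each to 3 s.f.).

t_c ≈ 2.15 d; D_c ≈ 1.31 mg/L; min DO ≈ 9.99 mg/L

At the critical point dD/dt = 0, so k_d L₀ e^(−k_d t) = k_r D. Substituting D(t) from the Streeter–Phelps equation and solving for t gives
t_c = ln[(k_r/k_d)(1 − D₀(k_r−k_d)/(k_d L₀))] / (k_r−k_d).
Here k_r−k_d = 0.5380 d⁻¹ and 1 − D₀(k_r−k_d)/(k_d L₀) = 1 − 0.371×0.5380/(0.201×7.43) = 0.8663, so
t_c = ln(3.677 × 0.8663) / 0.5380 = 1.159 / 0.5380 = 2.153 d.
L(t_c) = L₀ e^(−k_d t_c) = 7.43 × 0.6487 = 4.820 mg/L, and at the critical point k_r D_c = k_d L, so D_c = (0.201/0.739) × 4.820 = 1.311 mg/L.
Minimum DO = C_s − D_c = 11.3 − 1.311 = 9.989 mg/L.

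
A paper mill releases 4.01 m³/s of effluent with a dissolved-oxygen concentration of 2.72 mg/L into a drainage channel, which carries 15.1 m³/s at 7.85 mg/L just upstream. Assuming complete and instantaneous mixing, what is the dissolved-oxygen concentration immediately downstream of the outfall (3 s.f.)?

6.77 mg/L

Flow-weighted mixing: C = (Q_r C_r + Q_w C_w)/(Q_r + Q_w)
= (15.1×7.85 + 4.01×2.72)/(15.1 + 4.01) = 129.4/19.11 = 6.774 mg/L.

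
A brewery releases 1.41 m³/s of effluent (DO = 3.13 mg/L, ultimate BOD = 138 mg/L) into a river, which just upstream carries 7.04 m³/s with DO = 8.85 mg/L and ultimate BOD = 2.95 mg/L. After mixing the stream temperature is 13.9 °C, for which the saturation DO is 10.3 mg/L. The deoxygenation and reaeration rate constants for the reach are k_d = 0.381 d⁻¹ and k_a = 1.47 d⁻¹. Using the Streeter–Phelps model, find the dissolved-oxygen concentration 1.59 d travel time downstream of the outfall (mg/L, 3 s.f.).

Mixed DO = (7.04×8.85 + 1.41×3.13)/(7.04+1.41) = 66.72/8.450 = 7.896 mg/L.
Mixed L₀ = (7.04×2.95 + 1.41×138)/(8.450) = 215.3/8.450 = 25.48 mg/L.
Initial deficit D₀ = C_s − DO₀ = 10.3 − 7.896 = 2.404 mg/L.
D(1.59) = [0.381×25.48/(1.47−0.381)](e^(−0.381×1.59) − e^(−1.47×1.59)) + 2.404 e^(−1.47×1.59)
= 8.916 × (0.5456 − 0.09659) + 2.404 × 0.09659 = 4.236 mg/L.
DO = 10.3 − 4.236 = 6.064 mg/L.

DO ≈ 6.06 mg/L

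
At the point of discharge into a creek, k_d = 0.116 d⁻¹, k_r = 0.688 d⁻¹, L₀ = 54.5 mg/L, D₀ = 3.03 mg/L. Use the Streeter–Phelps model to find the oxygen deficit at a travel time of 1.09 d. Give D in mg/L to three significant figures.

k_d L₀/(k_r−k_d) = 0.116×54.5/(0.688−0.116) = 6.322/0.5720 = 11.05 mg/L.
e^(−k_d t) = e^(−0.116×1.090) = 0.8812; e^(−k_r t) = e^(−0.688×1.090) = 0.4724.
D = 11.05 × (0.8812 − 0.4724) + 3.03 × 0.4724 = 4.518 + 1.431 = 5.950 mg/L.

D ≈ 5.95 mg/L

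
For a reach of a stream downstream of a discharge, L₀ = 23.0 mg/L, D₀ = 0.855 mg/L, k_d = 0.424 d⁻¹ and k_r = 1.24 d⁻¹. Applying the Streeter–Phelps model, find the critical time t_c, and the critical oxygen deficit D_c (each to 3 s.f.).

t_c ≈ 1.22 d; D_c ≈ 4.68 mg/L

t_c = [1/(k_r−k_d)] ln[(k_r/k_d)(1 − D₀(k_r−k_d)/(k_d L₀))]
= [1/(1.24−0.424)] ln[(1.24/0.424)(1 − 0.855×0.8160/(0.424×23.0))]
= (1/0.8160) ln[2.925 × 0.9285] = 1.225 × ln(2.715) = 1.225 × 0.9989 = 1.224 d.
L(t_c) = L₀ e^(−k_d t_c) = 23.0 × 0.5951 = 13.69 mg/L, and at the critical point k_r D_c = k_d L, so D_c = (0.424/1.24) × 13.69 = 4.680 mg/L.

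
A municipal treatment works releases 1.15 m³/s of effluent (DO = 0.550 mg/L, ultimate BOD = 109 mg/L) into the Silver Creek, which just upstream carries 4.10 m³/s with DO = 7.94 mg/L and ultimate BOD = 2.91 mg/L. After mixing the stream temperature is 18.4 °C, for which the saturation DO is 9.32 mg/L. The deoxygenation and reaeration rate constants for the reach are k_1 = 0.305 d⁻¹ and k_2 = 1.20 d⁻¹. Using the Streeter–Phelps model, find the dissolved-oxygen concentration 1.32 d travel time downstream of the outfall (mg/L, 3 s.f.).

Mixed DO = (4.10×7.94 + 1.15×0.550)/(4.10+1.15) = 33.19/5.250 = 6.321 mg/L.
Mixed L₀ = (4.10×2.91 + 1.15×109)/(5.250) = 137.3/5.250 = 26.15 mg/L.
Initial deficit D₀ = C_s − DO₀ = 9.32 − 6.321 = 2.999 mg/L.
D(1.32) = [0.305×26.15/(1.20−0.305)](e^(−0.305×1.32) − e^(−1.20×1.32)) + 2.999 e^(−1.20×1.32)
= 8.911 × (0.6686 − 0.2052) + 2.999 × 0.2052 = 4.745 mg/L.
DO = 9.32 − 4.745 = 4.575 mg/L.

DO ≈ 4.58 mg/L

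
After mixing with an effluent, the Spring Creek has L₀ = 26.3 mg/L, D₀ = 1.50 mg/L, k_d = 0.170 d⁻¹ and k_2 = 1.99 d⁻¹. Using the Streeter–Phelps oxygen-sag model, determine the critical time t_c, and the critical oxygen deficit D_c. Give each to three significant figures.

t_c = [1/(k_2−k_d)] ln[(k_2/k_d)(1 − D₀(k_2−k_d)/(k_d L₀))]
= [1/(1.99−0.170)] ln[(1.99/0.170)(1 − 1.50×1.820/(0.170×26.3))]
= (1/1.820) ln[11.71 × 0.3894] = 0.5495 × ln(4.558) = 0.5495 × 1.517 = 0.8335 d.
D_c = (k_d/k_2) L₀ e^(−k_d t_c) = (0.170/1.99) × 26.3 × e^(−0.170×0.8335) = 0.08543 × 26.3 × 0.8679 = 1.950 mg/L.

t_c ≈ 0.833 d; D_c ≈ 1.95 mg/L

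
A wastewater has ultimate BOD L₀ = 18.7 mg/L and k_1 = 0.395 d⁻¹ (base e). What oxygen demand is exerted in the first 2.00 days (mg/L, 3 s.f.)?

y_t = L₀(1 − e^(−k_1 t)) = 18.7 × (1 − e^(−0.395×2.00))
= 18.7 × (1 − 0.4538) = 18.7 × 0.5462 = 10.21 mg/L.

y ≈ 10.2 mg/L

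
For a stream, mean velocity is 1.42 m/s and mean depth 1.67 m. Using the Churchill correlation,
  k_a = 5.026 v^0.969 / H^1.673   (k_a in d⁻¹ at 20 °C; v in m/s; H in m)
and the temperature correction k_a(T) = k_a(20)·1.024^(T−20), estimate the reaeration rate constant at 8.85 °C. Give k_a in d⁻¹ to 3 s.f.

k_a(20) = 5.026 × 1.42^0.969 / 1.67^1.673 = 5.026 × 1.405 / 2.358 = 2.994 d⁻¹.
k_a(8.85) = 2.994 × 1.024^(8.85−20) = 2.994 × 0.7676 = 2.298 d⁻¹.

k_a ≈ 2.30 d⁻¹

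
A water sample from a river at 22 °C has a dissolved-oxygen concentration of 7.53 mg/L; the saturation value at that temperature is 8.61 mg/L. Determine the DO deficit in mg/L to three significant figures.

D = C_s − C = 8.61 − 7.53 = 1.08 mg/L.

D ≈ 1.08 mg/L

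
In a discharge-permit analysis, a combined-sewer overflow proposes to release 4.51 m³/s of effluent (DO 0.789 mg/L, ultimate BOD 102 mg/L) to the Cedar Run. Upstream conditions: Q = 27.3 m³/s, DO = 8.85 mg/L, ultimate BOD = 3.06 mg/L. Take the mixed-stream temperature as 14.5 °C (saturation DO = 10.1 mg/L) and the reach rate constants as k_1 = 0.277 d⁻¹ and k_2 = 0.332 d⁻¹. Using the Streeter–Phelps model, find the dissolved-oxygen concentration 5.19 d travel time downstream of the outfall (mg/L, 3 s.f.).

DO ≈ 4.60 mg/L

Mixed DO = (27.3×8.85 + 4.51×0.789)/(27.3+4.51) = 245.2/31.81 = 7.707 mg/L.
Mixed L₀ = (27.3×3.06 + 4.51×102)/(31.81) = 543.6/31.81 = 17.09 mg/L.
Initial deficit D₀ = C_s − DO₀ = 10.1 − 7.707 = 2.393 mg/L.
D(5.19) = [0.277×17.09/(0.332−0.277)](e^(−0.277×5.19) − e^(−0.332×5.19)) + 2.393 e^(−0.332×5.19)
= 86.06 × (0.2375 − 0.1785) + 2.393 × 0.1785 = 5.502 mg/L.
DO = 10.1 − 5.502 = 4.598 mg/L.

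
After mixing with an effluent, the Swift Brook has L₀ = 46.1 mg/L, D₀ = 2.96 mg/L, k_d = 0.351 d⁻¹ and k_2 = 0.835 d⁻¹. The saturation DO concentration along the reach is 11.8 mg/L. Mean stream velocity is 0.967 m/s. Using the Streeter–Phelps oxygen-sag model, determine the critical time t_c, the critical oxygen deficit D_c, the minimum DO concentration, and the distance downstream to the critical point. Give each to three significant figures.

t_c ≈ 1.60 d; D_c ≈ 11.1 mg/L; min DO ≈ 0.745 mg/L; x_c ≈ 134 km

With k_2/k_d = 2.379 and 1 − D₀(k_2−k_d)/(k_d L₀) = 0.9115,
t_c = ln(2.379 × 0.9115) / (0.835 − 0.351) = ln(2.168) / 0.4840 = 0.7739/0.4840 = 1.599 d.
D_c = (k_d/k_2) L₀ e^(−k_d t_c) = (0.351/0.835) × 46.1 × e^(−0.351×1.599) = 0.4204 × 46.1 × 0.5705 = 11.06 mg/L.
Minimum DO = C_s − D_c = 11.8 − 11.06 = 0.7448 mg/L.
x_c = v t_c = 0.967 m/s × 1.599 d × 86400 s/d = 133600 m ≈ 134 km.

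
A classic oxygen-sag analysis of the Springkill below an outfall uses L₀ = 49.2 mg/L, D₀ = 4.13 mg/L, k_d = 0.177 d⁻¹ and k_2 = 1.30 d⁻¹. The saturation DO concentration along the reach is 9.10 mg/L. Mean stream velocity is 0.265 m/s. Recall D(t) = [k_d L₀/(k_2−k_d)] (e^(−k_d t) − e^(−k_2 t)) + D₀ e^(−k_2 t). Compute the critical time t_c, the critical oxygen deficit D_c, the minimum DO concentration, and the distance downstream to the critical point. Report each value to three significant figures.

t_c = [1/(k_2−k_d)] ln[(k_2/k_d)(1 − D₀(k_2−k_d)/(k_d L₀))]
= [1/(1.30−0.177)] ln[(1.30/0.177)(1 − 4.13×1.123/(0.177×49.2))]
= (1/1.123) ln[7.345 × 0.4674] = 0.8905 × ln(3.433) = 0.8905 × 1.233 = 1.098 d.
D_c = (k_d/k_2) L₀ e^(−k_d t_c) = (0.177/1.30) × 49.2 × e^(−0.177×1.098) = 0.1362 × 49.2 × 0.8233 = 5.515 mg/L.
Minimum DO = C_s − D_c = 9.10 − 5.515 = 3.585 mg/L.
x_c = v t_c = 0.265 m/s × 1.098 d × 86400 s/d = 25150 m ≈ 25.1 km.

t_c ≈ 1.10 d; D_c ≈ 5.52 mg/L; min DO ≈ 3.58 mg/L; x_c ≈ 25.1 km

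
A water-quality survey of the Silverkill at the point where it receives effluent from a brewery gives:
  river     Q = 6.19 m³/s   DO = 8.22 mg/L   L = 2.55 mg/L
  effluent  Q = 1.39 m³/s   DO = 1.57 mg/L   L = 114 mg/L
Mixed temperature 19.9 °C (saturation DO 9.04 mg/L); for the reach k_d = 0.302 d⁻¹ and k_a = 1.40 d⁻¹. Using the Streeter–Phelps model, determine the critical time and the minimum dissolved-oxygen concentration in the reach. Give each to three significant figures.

Mixed DO = (6.19×8.22 + 1.39×1.57)/(6.19+1.39) = 53.06/7.580 = 7.001 mg/L.
Mixed L₀ = (6.19×2.55 + 1.39×114)/(7.580) = 174.2/7.580 = 22.99 mg/L.
Initial deficit D₀ = C_s − DO₀ = 9.04 − 7.001 = 2.039 mg/L.
t_c = (1/1.098) ln[(1.40/0.302)(1 − 2.039×1.098/(0.302×22.99))] = 0.9107 × ln(3.140) = 1.042 d.
D_c = (0.302/1.40) × 22.99 × e^(−0.302×1.042) = 0.2157 × 22.99 × 0.7300 = 3.620 mg/L.
Minimum DO = 9.04 − 3.620 = 5.420 mg/L.

t_c ≈ 1.04 d; minimum DO ≈ 5.42 mg/L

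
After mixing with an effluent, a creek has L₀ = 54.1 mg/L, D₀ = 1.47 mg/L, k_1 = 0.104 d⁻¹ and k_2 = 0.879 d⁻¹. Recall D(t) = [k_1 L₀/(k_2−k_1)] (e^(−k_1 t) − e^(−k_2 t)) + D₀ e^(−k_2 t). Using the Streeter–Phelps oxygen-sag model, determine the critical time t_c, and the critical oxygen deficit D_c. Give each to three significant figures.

At the critical point dD/dt = 0, so k_1 L₀ e^(−k_1 t) = k_2 D. Substituting D(t) from the Streeter–Phelps equation and solving for t gives
t_c = ln[(k_2/k_1)(1 − D₀(k_2−k_1)/(k_1 L₀))] / (k_2−k_1).
Here k_2−k_1 = 0.7750 d⁻¹ and 1 − D₀(k_2−k_1)/(k_1 L₀) = 1 − 1.47×0.7750/(0.104×54.1) = 0.7975, so
t_c = ln(8.452 × 0.7975) / 0.7750 = 1.908 / 0.7750 = 2.462 d.
L(t_c) = L₀ e^(−k_1 t_c) = 54.1 × 0.7741 = 41.88 mg/L, and at the critical point k_2 D_c = k_1 L, so D_c = (0.104/0.879) × 41.88 = 4.955 mg/L.

t_c ≈ 2.46 d; D_c ≈ 4.95 mg/L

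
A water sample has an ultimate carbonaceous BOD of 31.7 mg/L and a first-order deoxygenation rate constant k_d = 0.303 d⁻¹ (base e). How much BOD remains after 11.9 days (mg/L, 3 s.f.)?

L_t = L₀ e^(−k_d t) = 31.7 × e^(−0.303×11.9) = 31.7 × 0.02717 = 0.8612 mg/L.

L ≈ 0.861 mg/L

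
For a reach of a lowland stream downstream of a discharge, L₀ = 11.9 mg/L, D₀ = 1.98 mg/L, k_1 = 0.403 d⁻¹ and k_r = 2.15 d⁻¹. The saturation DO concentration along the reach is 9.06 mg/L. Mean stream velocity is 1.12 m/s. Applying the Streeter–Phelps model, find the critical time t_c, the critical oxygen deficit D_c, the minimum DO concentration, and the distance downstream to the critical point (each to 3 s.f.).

t_c ≈ 0.227 d; D_c ≈ 2.04 mg/L; min DO ≈ 7.02 mg/L; x_c ≈ 22.0 km

At the critical point dD/dt = 0, so k_1 L₀ e^(−k_1 t) = k_r D. Substituting D(t) from the Streeter–Phelps equation and solving for t gives
t_c = ln[(k_r/k_1)(1 − D₀(k_r−k_1)/(k_1 L₀))] / (k_r−k_1).
Here k_r−k_1 = 1.747 d⁻¹ and 1 − D₀(k_r−k_1)/(k_1 L₀) = 1 − 1.98×1.747/(0.403×11.9) = 0.2787, so
t_c = ln(5.335 × 0.2787) / 1.747 = 0.3967 / 1.747 = 0.2271 d.
D_c = (k_1/k_r) L₀ e^(−k_1 t_c) = (0.403/2.15) × 11.9 × e^(−0.403×0.2271) = 0.1874 × 11.9 × 0.9125 = 2.035 mg/L.
Minimum DO = C_s − D_c = 9.06 − 2.035 = 7.025 mg/L.
x_c = v t_c = 1.12 m/s × 0.2271 d × 86400 s/d = 21980 m ≈ 22.0 km.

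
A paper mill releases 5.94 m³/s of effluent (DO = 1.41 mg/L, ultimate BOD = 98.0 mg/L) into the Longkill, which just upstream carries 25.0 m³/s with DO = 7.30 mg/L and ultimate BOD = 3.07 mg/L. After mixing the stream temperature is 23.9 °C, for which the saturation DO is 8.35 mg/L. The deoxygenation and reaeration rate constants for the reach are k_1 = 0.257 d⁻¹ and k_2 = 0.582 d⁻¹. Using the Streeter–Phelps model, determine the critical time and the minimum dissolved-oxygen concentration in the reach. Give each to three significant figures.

Mixed DO = (25.0×7.30 + 5.94×1.41)/(25.0+5.94) = 190.9/30.94 = 6.169 mg/L.
Mixed L₀ = (25.0×3.07 + 5.94×98.0)/(30.94) = 658.9/30.94 = 21.30 mg/L.
Initial deficit D₀ = C_s − DO₀ = 8.35 − 6.169 = 2.181 mg/L.
t_c = (1/0.3250) ln[(0.582/0.257)(1 − 2.181×0.3250/(0.257×21.30))] = 3.077 × ln(1.971) = 2.088 d.
D_c = (0.257/0.582) × 21.30 × e^(−0.257×2.088) = 0.4416 × 21.30 × 0.5847 = 5.498 mg/L.
Minimum DO = 8.35 − 5.498 = 2.852 mg/L.

t_c ≈ 2.09 d; minimum DO ≈ 2.85 mg/L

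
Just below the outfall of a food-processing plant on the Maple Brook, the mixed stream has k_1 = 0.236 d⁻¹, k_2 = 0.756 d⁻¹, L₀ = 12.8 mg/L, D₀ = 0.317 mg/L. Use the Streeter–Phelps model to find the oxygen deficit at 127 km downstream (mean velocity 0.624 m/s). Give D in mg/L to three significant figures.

Travel time t = x/v = 127 km / (0.624 m/s) = 127000 m / 0.624 m/s = 203500 s = 2.356 d.
k_1 L₀/(k_2−k_1) = 0.236×12.8/(0.756−0.236) = 3.021/0.5200 = 5.809 mg/L.
e^(−k_1 t) = e^(−0.236×2.356) = 0.5735; e^(−k_2 t) = e^(−0.756×2.356) = 0.1685.
D = 5.809 × (0.5735 − 0.1685) + 0.317 × 0.1685 = 2.353 + 0.05341 = 2.406 mg/L.

D ≈ 2.41 mg/L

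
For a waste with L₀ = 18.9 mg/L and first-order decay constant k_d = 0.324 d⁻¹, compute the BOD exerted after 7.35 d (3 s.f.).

y ≈ 17.2 mg/L

y_t = L₀(1 − e^(−k_d t)) = 18.9 × (1 − e^(−0.324×7.35))
= 18.9 × (1 − 0.09242) = 18.9 × 0.9076 = 17.15 mg/L.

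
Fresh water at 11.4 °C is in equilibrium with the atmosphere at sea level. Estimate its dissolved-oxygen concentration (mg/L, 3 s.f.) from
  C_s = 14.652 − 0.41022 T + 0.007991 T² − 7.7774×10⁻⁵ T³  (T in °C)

C_s = 14.652 − 0.41022×11.4 + 0.007991×11.4² − 7.7774×10⁻⁵×11.4³ = 10.90 mg/L.

C_s ≈ 10.9 mg/L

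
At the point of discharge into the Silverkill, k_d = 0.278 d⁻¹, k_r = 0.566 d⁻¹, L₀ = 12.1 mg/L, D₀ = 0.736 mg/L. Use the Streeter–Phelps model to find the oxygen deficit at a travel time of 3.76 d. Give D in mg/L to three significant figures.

k_d L₀/(k_r−k_d) = 0.278×12.1/(0.566−0.278) = 3.364/0.2880 = 11.68 mg/L.
e^(−k_d t) = e^(−0.278×3.760) = 0.3516; e^(−k_r t) = e^(−0.566×3.760) = 0.1191.
D = 11.68 × (0.3516 − 0.1191) + 0.736 × 0.1191 = 2.716 + 0.08763 = 2.804 mg/L.

D ≈ 2.80 mg/L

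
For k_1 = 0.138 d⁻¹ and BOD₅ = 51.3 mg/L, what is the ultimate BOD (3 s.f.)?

BOD₅ = L₀(1 − e^(−5k_1)) ⇒ L₀ = BOD₅ / (1 − e^(−5×0.138))
= 51.3 / (1 − 0.5016) = 51.3 / 0.4984 = 102.9 mg/L.

L₀ ≈ 103 mg/L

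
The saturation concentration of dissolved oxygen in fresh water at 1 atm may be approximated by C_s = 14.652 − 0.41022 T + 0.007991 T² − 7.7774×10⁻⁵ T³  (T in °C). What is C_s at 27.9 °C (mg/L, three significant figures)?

C_s = 14.652 − 0.41022×27.9 + 0.007991×27.9² − 7.7774×10⁻⁵×27.9³ = 7.738 mg/L.

C_s ≈ 7.74 mg/L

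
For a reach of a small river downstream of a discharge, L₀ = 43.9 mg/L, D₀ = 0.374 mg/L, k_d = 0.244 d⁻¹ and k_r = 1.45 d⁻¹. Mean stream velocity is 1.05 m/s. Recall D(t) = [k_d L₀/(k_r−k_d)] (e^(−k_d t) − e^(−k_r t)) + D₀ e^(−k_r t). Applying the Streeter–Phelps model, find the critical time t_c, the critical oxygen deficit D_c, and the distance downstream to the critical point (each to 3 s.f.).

t_c ≈ 1.44 d; D_c ≈ 5.20 mg/L; x_c ≈ 131 km

With k_r/k_d = 5.943 and 1 − D₀(k_r−k_d)/(k_d L₀) = 0.9579,
t_c = ln(5.943 × 0.9579) / (1.45 − 0.244) = ln(5.692) / 1.206 = 1.739/1.206 = 1.442 d.
L(t_c) = L₀ e^(−k_d t_c) = 43.9 × 0.7034 = 30.88 mg/L, and at the critical point k_r D_c = k_d L, so D_c = (0.244/1.45) × 30.88 = 5.196 mg/L.
x_c = v t_c = 1.05 m/s × 1.442 d × 86400 s/d = 130800 m ≈ 131 km.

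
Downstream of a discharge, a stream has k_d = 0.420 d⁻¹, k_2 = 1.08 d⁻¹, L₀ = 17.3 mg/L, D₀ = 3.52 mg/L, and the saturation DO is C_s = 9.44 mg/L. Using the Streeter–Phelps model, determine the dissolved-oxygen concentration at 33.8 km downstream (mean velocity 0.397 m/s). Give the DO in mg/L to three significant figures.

DO ≈ 4.75 mg/L

Travel time t = x/v = 33.8 km / (0.397 m/s) = 33800 m / 0.397 m/s = 85140 s = 0.9854 d.
k_d L₀/(k_2−k_d) = 0.420×17.3/(1.08−0.420) = 7.266/0.6600 = 11.01 mg/L.
e^(−k_d t) = e^(−0.420×0.9854) = 0.6611; e^(−k_2 t) = e^(−1.08×0.9854) = 0.3450.
D = 11.01 × (0.6611 − 0.3450) + 3.52 × 0.3450 = 3.480 + 1.214 = 4.694 mg/L.
DO = C_s − D = 9.44 − 4.694 = 4.746 mg/L.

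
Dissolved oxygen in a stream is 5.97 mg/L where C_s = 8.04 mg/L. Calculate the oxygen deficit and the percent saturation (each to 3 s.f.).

D = C_s − C = 8.04 − 5.97 = 2.07 mg/L.
% saturation = 5.97/8.04 × 100 = 74.3 %.

D ≈ 2.07 mg/L; 74.3 % saturation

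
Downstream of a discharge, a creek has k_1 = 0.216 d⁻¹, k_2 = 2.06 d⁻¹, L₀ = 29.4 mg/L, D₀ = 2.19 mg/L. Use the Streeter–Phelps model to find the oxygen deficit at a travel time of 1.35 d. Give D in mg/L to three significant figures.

k_1 L₀/(k_2−k_1) = 0.216×29.4/(2.06−0.216) = 6.350/1.844 = 3.444 mg/L.
e^(−k_1 t) = e^(−0.216×1.350) = 0.7471; e^(−k_2 t) = e^(−2.06×1.350) = 0.06198.
D = 3.444 × (0.7471 − 0.06198) + 2.19 × 0.06198 = 2.359 + 0.1357 = 2.495 mg/L.

D ≈ 2.50 mg/L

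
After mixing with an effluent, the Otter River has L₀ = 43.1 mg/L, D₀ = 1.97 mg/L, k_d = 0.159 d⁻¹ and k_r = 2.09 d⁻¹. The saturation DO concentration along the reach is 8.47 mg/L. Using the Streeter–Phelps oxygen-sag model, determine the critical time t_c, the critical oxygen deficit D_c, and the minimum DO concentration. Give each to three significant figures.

With k_r/k_d = 13.14 and 1 − D₀(k_r−k_d)/(k_d L₀) = 0.4449,
t_c = ln(13.14 × 0.4449) / (2.09 − 0.159) = ln(5.848) / 1.931 = 1.766/1.931 = 0.9146 d.
L(t_c) = L₀ e^(−k_d t_c) = 43.1 × 0.8647 = 37.27 mg/L, and at the critical point k_r D_c = k_d L, so D_c = (0.159/2.09) × 37.27 = 2.835 mg/L.
Minimum DO = C_s − D_c = 8.47 − 2.835 = 5.635 mg/L.

t_c ≈ 0.915 d; D_c ≈ 2.84 mg/L; min DO ≈ 5.63 mg/L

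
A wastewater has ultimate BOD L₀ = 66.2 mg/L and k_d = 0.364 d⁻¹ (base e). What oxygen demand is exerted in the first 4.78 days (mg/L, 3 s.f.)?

y_t = L₀(1 − e^(−k_d t)) = 66.2 × (1 − e^(−0.364×4.78))
= 66.2 × (1 − 0.1755) = 66.2 × 0.8245 = 54.58 mg/L.

y ≈ 54.6 mg/L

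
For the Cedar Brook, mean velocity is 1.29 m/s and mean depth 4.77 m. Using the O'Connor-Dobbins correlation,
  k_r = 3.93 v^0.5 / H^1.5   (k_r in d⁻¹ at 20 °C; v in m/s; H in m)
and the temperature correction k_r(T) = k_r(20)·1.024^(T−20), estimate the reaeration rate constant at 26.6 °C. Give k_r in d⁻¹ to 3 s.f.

k_r ≈ 0.501 d⁻¹

k_r(20) = 3.93 × 1.29^0.5 / 4.77^1.5 = 3.93 × 1.136 / 10.42 = 0.4285 d⁻¹.
k_r(26.6) = 0.4285 × 1.024^(26.6−20) = 0.4285 × 1.169 = 0.5011 d⁻¹.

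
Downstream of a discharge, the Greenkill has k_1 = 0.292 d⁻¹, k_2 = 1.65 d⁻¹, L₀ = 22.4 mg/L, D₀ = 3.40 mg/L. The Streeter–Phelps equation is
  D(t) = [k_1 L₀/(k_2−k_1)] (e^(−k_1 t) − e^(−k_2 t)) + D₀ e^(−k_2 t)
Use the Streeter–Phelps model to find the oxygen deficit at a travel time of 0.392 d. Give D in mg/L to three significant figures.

k_1 L₀/(k_2−k_1) = 0.292×22.4/(1.65−0.292) = 6.541/1.358 = 4.816 mg/L.
e^(−k_1 t) = e^(−0.292×0.3920) = 0.8918; e^(−k_2 t) = e^(−1.65×0.3920) = 0.5237.
D = 4.816 × (0.8918 − 0.5237) + 3.40 × 0.5237 = 1.773 + 1.781 = 3.554 mg/L.

D ≈ 3.55 mg/L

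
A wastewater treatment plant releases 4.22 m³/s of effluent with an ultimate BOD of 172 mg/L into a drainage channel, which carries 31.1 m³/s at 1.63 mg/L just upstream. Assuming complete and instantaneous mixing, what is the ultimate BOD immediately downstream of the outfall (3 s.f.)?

22.0 mg/L

Flow-weighted mixing: C = (Q_r C_r + Q_w C_w)/(Q_r + Q_w)
= (31.1×1.63 + 4.22×172)/(31.1 + 4.22) = 776.5/35.32 = 21.99 mg/L.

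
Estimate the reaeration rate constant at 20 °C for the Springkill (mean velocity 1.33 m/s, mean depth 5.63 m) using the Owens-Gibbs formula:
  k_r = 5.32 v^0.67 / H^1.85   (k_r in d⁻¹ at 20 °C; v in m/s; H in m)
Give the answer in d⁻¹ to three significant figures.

k_r = 5.32 × 1.33^0.67 / 5.63^1.85 = 5.32 × 1.211 / 24.46 = 0.2633 d⁻¹.

k_r ≈ 0.263 d⁻¹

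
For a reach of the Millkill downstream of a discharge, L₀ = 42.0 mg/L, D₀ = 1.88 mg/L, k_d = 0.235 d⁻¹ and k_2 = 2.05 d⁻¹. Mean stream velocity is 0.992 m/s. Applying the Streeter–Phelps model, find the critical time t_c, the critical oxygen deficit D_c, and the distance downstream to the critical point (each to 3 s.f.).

t_c ≈ 0.960 d; D_c ≈ 3.84 mg/L; x_c ≈ 82.3 km

With k_2/k_d = 8.723 and 1 − D₀(k_2−k_d)/(k_d L₀) = 0.6543,
t_c = ln(8.723 × 0.6543) / (2.05 − 0.235) = ln(5.708) / 1.815 = 1.742/1.815 = 0.9597 d.
D_c = (k_d/k_2) L₀ e^(−k_d t_c) = (0.235/2.05) × 42.0 × e^(−0.235×0.9597) = 0.1146 × 42.0 × 0.7981 = 3.843 mg/L.
x_c = v t_c = 0.992 m/s × 0.9597 d × 86400 s/d = 82250 m ≈ 82.3 km.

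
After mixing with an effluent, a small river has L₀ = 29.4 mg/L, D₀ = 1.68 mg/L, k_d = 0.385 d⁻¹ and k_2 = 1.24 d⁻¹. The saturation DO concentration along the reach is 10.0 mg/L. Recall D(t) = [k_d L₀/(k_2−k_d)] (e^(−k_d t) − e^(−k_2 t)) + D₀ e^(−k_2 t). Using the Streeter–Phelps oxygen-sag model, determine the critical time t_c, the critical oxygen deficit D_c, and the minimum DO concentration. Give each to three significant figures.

t_c ≈ 1.21 d; D_c ≈ 5.73 mg/L; min DO ≈ 4.27 mg/L

With k_2/k_d = 3.221 and 1 − D₀(k_2−k_d)/(k_d L₀) = 0.8731,
t_c = ln(3.221 × 0.8731) / (1.24 − 0.385) = ln(2.812) / 0.8550 = 1.034/0.8550 = 1.209 d.
L(t_c) = L₀ e^(−k_d t_c) = 29.4 × 0.6278 = 18.46 mg/L, and at the critical point k_2 D_c = k_d L, so D_c = (0.385/1.24) × 18.46 = 5.731 mg/L.
Minimum DO = C_s − D_c = 10.0 − 5.731 = 4.269 mg/L.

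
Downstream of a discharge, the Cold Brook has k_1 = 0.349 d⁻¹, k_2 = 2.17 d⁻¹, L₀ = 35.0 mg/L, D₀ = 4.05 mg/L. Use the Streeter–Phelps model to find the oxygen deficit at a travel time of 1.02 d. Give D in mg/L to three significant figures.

D ≈ 4.41 mg/L

k_1 L₀/(k_2−k_1) = 0.349×35.0/(2.17−0.349) = 12.21/1.821 = 6.708 mg/L.
e^(−k_1 t) = e^(−0.349×1.020) = 0.7005; e^(−k_2 t) = e^(−2.17×1.020) = 0.1093.
D = 6.708 × (0.7005 − 0.1093) + 4.05 × 0.1093 = 3.965 + 0.4428 = 4.408 mg/L.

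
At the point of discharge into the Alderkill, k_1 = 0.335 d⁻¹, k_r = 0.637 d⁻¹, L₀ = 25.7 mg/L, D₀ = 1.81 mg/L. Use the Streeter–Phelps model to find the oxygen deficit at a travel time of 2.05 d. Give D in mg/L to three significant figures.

k_1 L₀/(k_r−k_1) = 0.335×25.7/(0.637−0.335) = 8.610/0.3020 = 28.51 mg/L.
e^(−k_1 t) = e^(−0.335×2.050) = 0.5032; e^(−k_r t) = e^(−0.637×2.050) = 0.2709.
D = 28.51 × (0.5032 − 0.2709) + 1.81 × 0.2709 = 6.622 + 0.4904 = 7.112 mg/L.

D ≈ 7.11 mg/L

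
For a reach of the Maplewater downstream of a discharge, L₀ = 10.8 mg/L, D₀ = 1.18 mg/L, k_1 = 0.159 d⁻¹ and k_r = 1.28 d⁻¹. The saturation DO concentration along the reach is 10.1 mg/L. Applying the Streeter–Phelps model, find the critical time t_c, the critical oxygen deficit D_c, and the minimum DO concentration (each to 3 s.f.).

t_c ≈ 0.548 d; D_c ≈ 1.23 mg/L; min DO ≈ 8.87 mg/L

With k_r/k_1 = 8.050 and 1 − D₀(k_r−k_1)/(k_1 L₀) = 0.2297,
t_c = ln(8.050 × 0.2297) / (1.28 − 0.159) = ln(1.849) / 1.121 = 0.6147/1.121 = 0.5483 d.
L(t_c) = L₀ e^(−k_1 t_c) = 10.8 × 0.9165 = 9.898 mg/L, and at the critical point k_r D_c = k_1 L, so D_c = (0.159/1.28) × 9.898 = 1.230 mg/L.
Minimum DO = C_s − D_c = 10.1 − 1.230 = 8.870 mg/L.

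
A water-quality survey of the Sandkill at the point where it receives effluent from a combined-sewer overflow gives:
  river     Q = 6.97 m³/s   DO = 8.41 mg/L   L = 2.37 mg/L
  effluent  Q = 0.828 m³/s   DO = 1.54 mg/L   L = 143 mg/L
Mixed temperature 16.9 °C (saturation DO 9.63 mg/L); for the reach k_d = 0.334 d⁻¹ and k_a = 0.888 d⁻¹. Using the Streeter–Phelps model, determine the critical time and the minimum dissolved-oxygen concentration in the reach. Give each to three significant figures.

Mixed DO = (6.97×8.41 + 0.828×1.54)/(6.97+0.828) = 59.89/7.798 = 7.681 mg/L.
Mixed L₀ = (6.97×2.37 + 0.828×143)/(7.798) = 134.9/7.798 = 17.30 mg/L.
Initial deficit D₀ = C_s − DO₀ = 9.63 − 7.681 = 1.949 mg/L.
t_c = (1/0.5540) ln[(0.888/0.334)(1 − 1.949×0.5540/(0.334×17.30))] = 1.805 × ln(2.162) = 1.392 d.
D_c = (0.334/0.888) × 17.30 × e^(−0.334×1.392) = 0.3761 × 17.30 × 0.6283 = 4.089 mg/L.
Minimum DO = 9.63 − 4.089 = 5.541 mg/L.

t_c ≈ 1.39 d; minimum DO ≈ 5.54 mg/L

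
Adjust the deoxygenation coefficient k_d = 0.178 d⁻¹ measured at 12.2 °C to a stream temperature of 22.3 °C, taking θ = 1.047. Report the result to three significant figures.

k_d ≈ 0.283 d⁻¹

k_d(T₂) = k_d(T₁) · θ^(T₂−T₁) = 0.178 × 1.047^(22.3−12.2)
= 0.178 × 1.047^10.1 = 0.178 × 1.590 = 0.2831 d⁻¹.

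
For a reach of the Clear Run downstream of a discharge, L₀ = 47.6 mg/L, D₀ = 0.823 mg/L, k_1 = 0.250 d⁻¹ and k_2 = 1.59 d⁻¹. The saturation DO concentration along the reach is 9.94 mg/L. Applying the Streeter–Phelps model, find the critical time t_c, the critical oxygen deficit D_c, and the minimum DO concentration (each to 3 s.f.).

With k_2/k_1 = 6.360 and 1 − D₀(k_2−k_1)/(k_1 L₀) = 0.9073,
t_c = ln(6.360 × 0.9073) / (1.59 − 0.250) = ln(5.771) / 1.340 = 1.753/1.340 = 1.308 d.
D_c = (k_1/k_2) L₀ e^(−k_1 t_c) = (0.250/1.59) × 47.6 × e^(−0.250×1.308) = 0.1572 × 47.6 × 0.7211 = 5.397 mg/L.
Minimum DO = C_s − D_c = 9.94 − 5.397 = 4.543 mg/L.

t_c ≈ 1.31 d; D_c ≈ 5.40 mg/L; min DO ≈ 4.54 mg/L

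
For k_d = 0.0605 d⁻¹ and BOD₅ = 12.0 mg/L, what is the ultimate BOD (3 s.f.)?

BOD₅ = L₀(1 − e^(−5k_d)) ⇒ L₀ = BOD₅ / (1 − e^(−5×0.0605))
= 12.0 / (1 − 0.7390) = 12.0 / 0.2610 = 45.97 mg/L.

L₀ ≈ 46.0 mg/L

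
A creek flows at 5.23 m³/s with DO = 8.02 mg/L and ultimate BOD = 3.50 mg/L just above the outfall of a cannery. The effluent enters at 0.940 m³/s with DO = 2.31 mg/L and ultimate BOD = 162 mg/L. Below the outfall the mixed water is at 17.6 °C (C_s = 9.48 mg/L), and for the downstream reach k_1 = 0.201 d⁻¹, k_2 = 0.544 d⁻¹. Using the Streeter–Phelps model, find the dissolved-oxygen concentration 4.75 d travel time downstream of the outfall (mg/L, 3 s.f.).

Mixed DO = (5.23×8.02 + 0.940×2.31)/(5.23+0.940) = 44.12/6.170 = 7.150 mg/L.
Mixed L₀ = (5.23×3.50 + 0.940×162)/(6.170) = 170.6/6.170 = 27.65 mg/L.
Initial deficit D₀ = C_s − DO₀ = 9.48 − 7.150 = 2.330 mg/L.
D(4.75) = [0.201×27.65/(0.544−0.201)](e^(−0.201×4.75) − e^(−0.544×4.75)) + 2.330 e^(−0.544×4.75)
= 16.20 × (0.3849 − 0.07547) + 2.330 × 0.07547 = 5.189 mg/L.
DO = 9.48 − 5.189 = 4.291 mg/L.

DO ≈ 4.29 mg/L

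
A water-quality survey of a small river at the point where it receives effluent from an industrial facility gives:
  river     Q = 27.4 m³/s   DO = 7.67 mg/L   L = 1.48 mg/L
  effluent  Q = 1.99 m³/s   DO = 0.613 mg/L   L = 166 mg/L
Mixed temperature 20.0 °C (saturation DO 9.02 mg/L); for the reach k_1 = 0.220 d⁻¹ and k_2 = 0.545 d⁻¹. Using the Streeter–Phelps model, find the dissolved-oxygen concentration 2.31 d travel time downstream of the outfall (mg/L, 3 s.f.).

DO ≈ 5.79 mg/L

Mixed DO = (27.4×7.67 + 1.99×0.613)/(27.4+1.99) = 211.4/29.39 = 7.192 mg/L.
Mixed L₀ = (27.4×1.48 + 1.99×166)/(29.39) = 370.9/29.39 = 12.62 mg/L.
Initial deficit D₀ = C_s − DO₀ = 9.02 − 7.192 = 1.828 mg/L.
D(2.31) = [0.220×12.62/(0.545−0.220)](e^(−0.220×2.31) − e^(−0.545×2.31)) + 1.828 e^(−0.545×2.31)
= 8.543 × (0.6016 − 0.2840) + 1.828 × 0.2840 = 3.232 mg/L.
DO = 9.02 − 3.232 = 5.788 mg/L.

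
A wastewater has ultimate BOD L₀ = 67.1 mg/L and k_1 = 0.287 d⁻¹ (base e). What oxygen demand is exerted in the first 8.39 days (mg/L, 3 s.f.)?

y ≈ 61.1 mg/L

y_t = L₀(1 − e^(−k_1 t)) = 67.1 × (1 − e^(−0.287×8.39))
= 67.1 × (1 − 0.09000) = 67.1 × 0.9100 = 61.06 mg/L.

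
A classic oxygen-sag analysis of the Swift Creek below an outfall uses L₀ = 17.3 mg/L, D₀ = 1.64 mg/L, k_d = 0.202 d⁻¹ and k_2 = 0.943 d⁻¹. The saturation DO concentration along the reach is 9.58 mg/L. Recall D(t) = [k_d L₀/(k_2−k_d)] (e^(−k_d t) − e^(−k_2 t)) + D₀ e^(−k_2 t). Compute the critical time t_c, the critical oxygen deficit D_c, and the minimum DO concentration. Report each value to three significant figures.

With k_2/k_d = 4.668 and 1 − D₀(k_2−k_d)/(k_d L₀) = 0.6523,
t_c = ln(4.668 × 0.6523) / (0.943 − 0.202) = ln(3.045) / 0.7410 = 1.113/0.7410 = 1.503 d.
L(t_c) = L₀ e^(−k_d t_c) = 17.3 × 0.7382 = 12.77 mg/L, and at the critical point k_2 D_c = k_d L, so D_c = (0.202/0.943) × 12.77 = 2.736 mg/L.
Minimum DO = C_s − D_c = 9.58 − 2.736 = 6.844 mg/L.

t_c ≈ 1.50 d; D_c ≈ 2.74 mg/L; min DO ≈ 6.84 mg/L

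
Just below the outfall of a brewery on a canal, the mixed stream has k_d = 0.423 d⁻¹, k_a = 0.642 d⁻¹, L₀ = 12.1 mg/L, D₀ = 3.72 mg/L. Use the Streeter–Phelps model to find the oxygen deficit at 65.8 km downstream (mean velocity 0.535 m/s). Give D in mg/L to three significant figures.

D ≈ 4.92 mg/L

Travel time t = x/v = 65.8 km / (0.535 m/s) = 65800 m / 0.535 m/s = 123000 s = 1.424 d.
k_d L₀/(k_a−k_d) = 0.423×12.1/(0.642−0.423) = 5.118/0.2190 = 23.37 mg/L.
e^(−k_d t) = e^(−0.423×1.424) = 0.5476; e^(−k_a t) = e^(−0.642×1.424) = 0.4010.
D = 23.37 × (0.5476 − 0.4010) + 3.72 × 0.4010 = 3.428 + 1.492 = 4.920 mg/L.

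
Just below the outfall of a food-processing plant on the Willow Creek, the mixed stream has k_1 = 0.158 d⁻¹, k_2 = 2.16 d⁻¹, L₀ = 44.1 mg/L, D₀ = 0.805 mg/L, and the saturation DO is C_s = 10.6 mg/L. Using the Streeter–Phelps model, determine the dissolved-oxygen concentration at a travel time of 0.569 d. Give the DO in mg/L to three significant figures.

DO ≈ 8.20 mg/L

k_1 L₀/(k_2−k_1) = 0.158×44.1/(2.16−0.158) = 6.968/2.002 = 3.480 mg/L.
e^(−k_1 t) = e^(−0.158×0.5690) = 0.9140; e^(−k_2 t) = e^(−2.16×0.5690) = 0.2926.
D = 3.480 × (0.9140 − 0.2926) + 0.805 × 0.2926 = 2.163 + 0.2355 = 2.398 mg/L.
DO = C_s − D = 10.6 − 2.398 = 8.202 mg/L.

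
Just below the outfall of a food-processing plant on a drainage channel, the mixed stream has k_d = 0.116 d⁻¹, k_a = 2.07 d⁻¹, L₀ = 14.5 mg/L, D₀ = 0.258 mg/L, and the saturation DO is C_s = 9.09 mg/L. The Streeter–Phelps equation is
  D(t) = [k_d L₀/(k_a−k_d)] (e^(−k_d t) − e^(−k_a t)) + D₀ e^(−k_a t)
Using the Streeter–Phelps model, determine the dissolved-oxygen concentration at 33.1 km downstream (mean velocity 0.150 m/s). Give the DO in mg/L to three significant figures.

DO ≈ 8.45 mg/L

Travel time t = x/v = 33.1 km / (0.150 m/s) = 33100 m / 0.150 m/s = 220700 s = 2.554 d.
k_d L₀/(k_a−k_d) = 0.116×14.5/(2.07−0.116) = 1.682/1.954 = 0.8608 mg/L.
e^(−k_d t) = e^(−0.116×2.554) = 0.7436; e^(−k_a t) = e^(−2.07×2.554) = 0.005058.
D = 0.8608 × (0.7436 − 0.005058) + 0.258 × 0.005058 = 0.6357 + 0.001305 = 0.6370 mg/L.
DO = C_s − D = 9.09 − 0.6370 = 8.453 mg/L.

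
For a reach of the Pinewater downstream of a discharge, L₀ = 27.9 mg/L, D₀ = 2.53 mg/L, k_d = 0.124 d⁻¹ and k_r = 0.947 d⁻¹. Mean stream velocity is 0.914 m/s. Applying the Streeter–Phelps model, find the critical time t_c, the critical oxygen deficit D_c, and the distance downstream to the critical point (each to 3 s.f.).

t_c = [1/(k_r−k_d)] ln[(k_r/k_d)(1 − D₀(k_r−k_d)/(k_d L₀))]
= [1/(0.947−0.124)] ln[(0.947/0.124)(1 − 2.53×0.8230/(0.124×27.9))]
= (1/0.8230) ln[7.637 × 0.3981] = 1.215 × ln(3.041) = 1.215 × 1.112 = 1.351 d.
L(t_c) = L₀ e^(−k_d t_c) = 27.9 × 0.8457 = 23.60 mg/L, and at the critical point k_r D_c = k_d L, so D_c = (0.124/0.947) × 23.60 = 3.090 mg/L.
x_c = v t_c = 0.914 m/s × 1.351 d × 86400 s/d = 106700 m ≈ 107 km.

t_c ≈ 1.35 d; D_c ≈ 3.09 mg/L; x_c ≈ 107 km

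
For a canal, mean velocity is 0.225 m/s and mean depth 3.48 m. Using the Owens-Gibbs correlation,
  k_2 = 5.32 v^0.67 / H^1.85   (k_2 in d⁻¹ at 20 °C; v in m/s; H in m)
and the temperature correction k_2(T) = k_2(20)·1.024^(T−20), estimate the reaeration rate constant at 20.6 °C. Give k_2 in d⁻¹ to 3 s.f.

k_2(20) = 5.32 × 0.225^0.67 / 3.48^1.85 = 5.32 × 0.3681 / 10.04 = 0.1950 d⁻¹.
k_2(20.6) = 0.1950 × 1.024^(20.6−20) = 0.1950 × 1.014 = 0.1978 d⁻¹.

k_2 ≈ 0.198 d⁻¹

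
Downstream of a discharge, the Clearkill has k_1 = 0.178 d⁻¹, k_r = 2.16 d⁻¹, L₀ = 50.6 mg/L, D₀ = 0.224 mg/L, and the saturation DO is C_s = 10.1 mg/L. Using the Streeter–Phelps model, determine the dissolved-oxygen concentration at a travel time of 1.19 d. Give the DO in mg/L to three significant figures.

DO ≈ 6.75 mg/L

k_1 L₀/(k_r−k_1) = 0.178×50.6/(2.16−0.178) = 9.007/1.982 = 4.544 mg/L.
e^(−k_1 t) = e^(−0.178×1.190) = 0.8091; e^(−k_r t) = e^(−2.16×1.190) = 0.07650.
D = 4.544 × (0.8091 − 0.07650) + 0.224 × 0.07650 = 3.329 + 0.01714 = 3.346 mg/L.
DO = C_s − D = 10.1 − 3.346 = 6.754 mg/L.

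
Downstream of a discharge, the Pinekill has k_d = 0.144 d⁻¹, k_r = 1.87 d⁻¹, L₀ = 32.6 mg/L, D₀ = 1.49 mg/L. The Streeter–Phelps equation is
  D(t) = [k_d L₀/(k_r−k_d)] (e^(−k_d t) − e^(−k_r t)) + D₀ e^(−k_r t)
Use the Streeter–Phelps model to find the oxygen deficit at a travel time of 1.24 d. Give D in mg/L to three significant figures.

D ≈ 2.15 mg/L

k_d L₀/(k_r−k_d) = 0.144×32.6/(1.87−0.144) = 4.694/1.726 = 2.720 mg/L.
e^(−k_d t) = e^(−0.144×1.240) = 0.8365; e^(−k_r t) = e^(−1.87×1.240) = 0.09839.
D = 2.720 × (0.8365 − 0.09839) + 1.49 × 0.09839 = 2.007 + 0.1466 = 2.154 mg/L.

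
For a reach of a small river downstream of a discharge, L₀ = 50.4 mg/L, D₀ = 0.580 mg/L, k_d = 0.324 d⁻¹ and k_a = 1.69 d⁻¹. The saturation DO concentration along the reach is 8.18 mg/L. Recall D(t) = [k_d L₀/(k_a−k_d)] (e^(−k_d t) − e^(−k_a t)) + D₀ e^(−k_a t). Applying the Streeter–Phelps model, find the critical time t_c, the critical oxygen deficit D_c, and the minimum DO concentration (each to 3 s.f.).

t_c ≈ 1.17 d; D_c ≈ 6.61 mg/L; min DO ≈ 1.57 mg/L

t_c = [1/(k_a−k_d)] ln[(k_a/k_d)(1 − D₀(k_a−k_d)/(k_d L₀))]
= [1/(1.69−0.324)] ln[(1.69/0.324)(1 − 0.580×1.366/(0.324×50.4))]
= (1/1.366) ln[5.216 × 0.9515] = 0.7321 × ln(4.963) = 0.7321 × 1.602 = 1.173 d.
L(t_c) = L₀ e^(−k_d t_c) = 50.4 × 0.6839 = 34.47 mg/L, and at the critical point k_a D_c = k_d L, so D_c = (0.324/1.69) × 34.47 = 6.608 mg/L.
Minimum DO = C_s − D_c = 8.18 − 6.608 = 1.572 mg/L.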